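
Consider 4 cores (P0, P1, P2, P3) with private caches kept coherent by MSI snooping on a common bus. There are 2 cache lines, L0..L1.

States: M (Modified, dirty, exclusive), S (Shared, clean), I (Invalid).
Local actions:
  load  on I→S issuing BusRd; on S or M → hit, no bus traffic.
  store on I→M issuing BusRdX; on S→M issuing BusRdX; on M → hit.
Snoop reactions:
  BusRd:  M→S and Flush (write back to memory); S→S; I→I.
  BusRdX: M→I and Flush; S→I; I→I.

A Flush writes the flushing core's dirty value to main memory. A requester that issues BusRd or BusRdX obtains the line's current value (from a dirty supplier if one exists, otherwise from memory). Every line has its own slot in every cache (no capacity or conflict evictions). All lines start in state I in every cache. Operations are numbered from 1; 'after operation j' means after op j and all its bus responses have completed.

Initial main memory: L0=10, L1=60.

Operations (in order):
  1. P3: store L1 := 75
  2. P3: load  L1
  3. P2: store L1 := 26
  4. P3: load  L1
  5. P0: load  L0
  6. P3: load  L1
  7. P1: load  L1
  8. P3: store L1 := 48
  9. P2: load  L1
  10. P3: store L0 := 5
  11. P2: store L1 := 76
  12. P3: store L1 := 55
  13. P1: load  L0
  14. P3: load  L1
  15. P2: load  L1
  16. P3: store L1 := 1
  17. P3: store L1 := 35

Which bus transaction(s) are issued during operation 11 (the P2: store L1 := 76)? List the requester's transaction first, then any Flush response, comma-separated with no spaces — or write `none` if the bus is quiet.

1. P3: store L1 := 75  bus=[BusRdX]  L1: P0=I P1=I P2=I P3=M  mem[L1]=60
2. P3: load  L1  bus=[-]  L1: P0=I P1=I P2=I P3=M  mem[L1]=60
3. P2: store L1 := 26  bus=[BusRdX,Flush]  L1: P0=I P1=I P2=M P3=I  mem[L1]=75
4. P3: load  L1  bus=[BusRd,Flush]  L1: P0=I P1=I P2=S P3=S  mem[L1]=26
5. P0: load  L0  bus=[BusRd]  L0: P0=S P1=I P2=I P3=I  mem[L0]=10
6. P3: load  L1  bus=[-]  L1: P0=I P1=I P2=S P3=S  mem[L1]=26
7. P1: load  L1  bus=[BusRd]  L1: P0=I P1=S P2=S P3=S  mem[L1]=26
8. P3: store L1 := 48  bus=[BusRdX]  L1: P0=I P1=I P2=I P3=M  mem[L1]=26
9. P2: load  L1  bus=[BusRd,Flush]  L1: P0=I P1=I P2=S P3=S  mem[L1]=48
10. P3: store L0 := 5  bus=[BusRdX]  L0: P0=I P1=I P2=I P3=M  mem[L0]=10
11. P2: store L1 := 76  bus=[BusRdX]  L1: P0=I P1=I P2=M P3=I  mem[L1]=48
12. P3: store L1 := 55  bus=[BusRdX,Flush]  L1: P0=I P1=I P2=I P3=M  mem[L1]=76
13. P1: load  L0  bus=[BusRd,Flush]  L0: P0=I P1=S P2=I P3=S  mem[L0]=5
14. P3: load  L1  bus=[-]  L1: P0=I P1=I P2=I P3=M  mem[L1]=76
15. P2: load  L1  bus=[BusRd,Flush]  L1: P0=I P1=I P2=S P3=S  mem[L1]=55
16. P3: store L1 := 1  bus=[BusRdX]  L1: P0=I P1=I P2=I P3=M  mem[L1]=55
17. P3: store L1 := 35  bus=[-]  L1: P0=I P1=I P2=I P3=M  mem[L1]=55

bus = BusRdX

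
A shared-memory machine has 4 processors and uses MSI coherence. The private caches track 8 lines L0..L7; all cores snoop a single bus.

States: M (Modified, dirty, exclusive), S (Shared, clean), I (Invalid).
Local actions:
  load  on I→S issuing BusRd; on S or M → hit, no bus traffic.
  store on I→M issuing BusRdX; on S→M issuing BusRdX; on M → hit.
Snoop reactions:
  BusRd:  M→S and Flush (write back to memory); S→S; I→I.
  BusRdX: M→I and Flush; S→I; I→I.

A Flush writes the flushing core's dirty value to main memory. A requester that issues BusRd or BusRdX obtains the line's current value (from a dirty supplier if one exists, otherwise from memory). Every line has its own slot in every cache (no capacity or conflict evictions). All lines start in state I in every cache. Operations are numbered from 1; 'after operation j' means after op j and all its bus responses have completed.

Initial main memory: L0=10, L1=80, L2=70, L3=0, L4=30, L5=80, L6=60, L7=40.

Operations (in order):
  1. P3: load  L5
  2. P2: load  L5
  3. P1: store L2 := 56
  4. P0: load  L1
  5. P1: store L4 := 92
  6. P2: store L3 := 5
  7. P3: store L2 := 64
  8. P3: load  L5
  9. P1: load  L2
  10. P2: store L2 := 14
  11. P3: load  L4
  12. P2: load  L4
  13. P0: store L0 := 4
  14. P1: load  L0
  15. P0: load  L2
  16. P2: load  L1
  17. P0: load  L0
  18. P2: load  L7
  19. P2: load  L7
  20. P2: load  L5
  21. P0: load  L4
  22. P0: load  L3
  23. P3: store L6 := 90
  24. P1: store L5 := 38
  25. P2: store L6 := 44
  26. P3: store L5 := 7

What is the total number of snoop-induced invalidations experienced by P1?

invalidations = 3

1. P3: load  L5  bus=[BusRd]  L5: P0=I P1=I P2=I P3=S  mem[L5]=80
2. P2: load  L5  bus=[BusRd]  L5: P0=I P1=I P2=S P3=S  mem[L5]=80
3. P1: store L2 := 56  bus=[BusRdX]  L2: P0=I P1=M P2=I P3=I  mem[L2]=70
4. P0: load  L1  bus=[BusRd]  L1: P0=S P1=I P2=I P3=I  mem[L1]=80
5. P1: store L4 := 92  bus=[BusRdX]  L4: P0=I P1=M P2=I P3=I  mem[L4]=30
6. P2: store L3 := 5  bus=[BusRdX]  L3: P0=I P1=I P2=M P3=I  mem[L3]=0
7. P3: store L2 := 64  bus=[BusRdX,Flush]  L2: P0=I P1=I P2=I P3=M  mem[L2]=56
8. P3: load  L5  bus=[-]  L5: P0=I P1=I P2=S P3=S  mem[L5]=80
9. P1: load  L2  bus=[BusRd,Flush]  L2: P0=I P1=S P2=I P3=S  mem[L2]=64
10. P2: store L2 := 14  bus=[BusRdX]  L2: P0=I P1=I P2=M P3=I  mem[L2]=64
11. P3: load  L4  bus=[BusRd,Flush]  L4: P0=I P1=S P2=I P3=S  mem[L4]=92
12. P2: load  L4  bus=[BusRd]  L4: P0=I P1=S P2=S P3=S  mem[L4]=92
13. P0: store L0 := 4  bus=[BusRdX]  L0: P0=M P1=I P2=I P3=I  mem[L0]=10
14. P1: load  L0  bus=[BusRd,Flush]  L0: P0=S P1=S P2=I P3=I  mem[L0]=4
15. P0: load  L2  bus=[BusRd,Flush]  L2: P0=S P1=I P2=S P3=I  mem[L2]=14
16. P2: load  L1  bus=[BusRd]  L1: P0=S P1=I P2=S P3=I  mem[L1]=80
17. P0: load  L0  bus=[-]  L0: P0=S P1=S P2=I P3=I  mem[L0]=4
18. P2: load  L7  bus=[BusRd]  L7: P0=I P1=I P2=S P3=I  mem[L7]=40
19. P2: load  L7  bus=[-]  L7: P0=I P1=I P2=S P3=I  mem[L7]=40
20. P2: load  L5  bus=[-]  L5: P0=I P1=I P2=S P3=S  mem[L5]=80
21. P0: load  L4  bus=[BusRd]  L4: P0=S P1=S P2=S P3=S  mem[L4]=92
22. P0: load  L3  bus=[BusRd,Flush]  L3: P0=S P1=I P2=S P3=I  mem[L3]=5
23. P3: store L6 := 90  bus=[BusRdX]  L6: P0=I P1=I P2=I P3=M  mem[L6]=60
24. P1: store L5 := 38  bus=[BusRdX]  L5: P0=I P1=M P2=I P3=I  mem[L5]=80
25. P2: store L6 := 44  bus=[BusRdX,Flush]  L6: P0=I P1=I P2=M P3=I  mem[L6]=90
26. P3: store L5 := 7  bus=[BusRdX,Flush]  L5: P0=I P1=I P2=I P3=M  mem[L5]=38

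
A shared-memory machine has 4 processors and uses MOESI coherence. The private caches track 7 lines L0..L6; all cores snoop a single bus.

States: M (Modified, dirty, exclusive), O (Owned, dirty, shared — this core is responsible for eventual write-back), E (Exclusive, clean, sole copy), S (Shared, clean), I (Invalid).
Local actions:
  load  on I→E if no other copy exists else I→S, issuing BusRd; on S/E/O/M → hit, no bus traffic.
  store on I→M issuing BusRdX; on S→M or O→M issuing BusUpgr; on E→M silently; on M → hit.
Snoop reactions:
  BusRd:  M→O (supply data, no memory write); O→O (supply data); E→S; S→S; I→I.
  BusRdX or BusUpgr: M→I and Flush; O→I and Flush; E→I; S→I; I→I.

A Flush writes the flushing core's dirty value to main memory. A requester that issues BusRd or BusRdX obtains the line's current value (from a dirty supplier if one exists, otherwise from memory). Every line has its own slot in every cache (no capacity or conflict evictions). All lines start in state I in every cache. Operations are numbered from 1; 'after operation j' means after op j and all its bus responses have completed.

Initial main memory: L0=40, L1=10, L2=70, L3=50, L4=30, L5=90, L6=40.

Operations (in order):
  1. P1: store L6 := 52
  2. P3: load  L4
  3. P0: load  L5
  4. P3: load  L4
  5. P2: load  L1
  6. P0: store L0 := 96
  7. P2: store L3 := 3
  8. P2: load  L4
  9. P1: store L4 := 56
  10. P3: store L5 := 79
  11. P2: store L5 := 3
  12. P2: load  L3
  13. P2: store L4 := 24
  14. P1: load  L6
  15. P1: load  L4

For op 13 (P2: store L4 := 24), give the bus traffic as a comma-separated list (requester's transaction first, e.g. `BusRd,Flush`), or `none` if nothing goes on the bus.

bus = BusRdX,Flush

step 1: P1: store L6 := 52  ⟶  IMII  (L6)  txn=BusRdX  M[L6]=40
step 2: P3: load  L4  ⟶  IIIE  (L4)  txn=BusRd  M[L4]=30
step 3: P0: load  L5  ⟶  EIII  (L5)  txn=BusRd  M[L5]=90
step 4: P3: load  L4  ⟶  IIIE  (L4)  txn=∅  M[L4]=30
step 5: P2: load  L1  ⟶  IIEI  (L1)  txn=BusRd  M[L1]=10
step 6: P0: store L0 := 96  ⟶  MIII  (L0)  txn=BusRdX  M[L0]=40
step 7: P2: store L3 := 3  ⟶  IIMI  (L3)  txn=BusRdX  M[L3]=50
step 8: P2: load  L4  ⟶  IISS  (L4)  txn=BusRd  M[L4]=30
step 9: P1: store L4 := 56  ⟶  IMII  (L4)  txn=BusRdX  M[L4]=30
step 10: P3: store L5 := 79  ⟶  IIIM  (L5)  txn=BusRdX  M[L5]=90
step 11: P2: store L5 := 3  ⟶  IIMI  (L5)  txn=BusRdX+Flush  M[L5]=79
step 12: P2: load  L3  ⟶  IIMI  (L3)  txn=∅  M[L3]=50
step 13: P2: store L4 := 24  ⟶  IIMI  (L4)  txn=BusRdX+Flush  M[L4]=56
step 14: P1: load  L6  ⟶  IMII  (L6)  txn=∅  M[L6]=40
step 15: P1: load  L4  ⟶  ISOI  (L4)  txn=BusRd  M[L4]=56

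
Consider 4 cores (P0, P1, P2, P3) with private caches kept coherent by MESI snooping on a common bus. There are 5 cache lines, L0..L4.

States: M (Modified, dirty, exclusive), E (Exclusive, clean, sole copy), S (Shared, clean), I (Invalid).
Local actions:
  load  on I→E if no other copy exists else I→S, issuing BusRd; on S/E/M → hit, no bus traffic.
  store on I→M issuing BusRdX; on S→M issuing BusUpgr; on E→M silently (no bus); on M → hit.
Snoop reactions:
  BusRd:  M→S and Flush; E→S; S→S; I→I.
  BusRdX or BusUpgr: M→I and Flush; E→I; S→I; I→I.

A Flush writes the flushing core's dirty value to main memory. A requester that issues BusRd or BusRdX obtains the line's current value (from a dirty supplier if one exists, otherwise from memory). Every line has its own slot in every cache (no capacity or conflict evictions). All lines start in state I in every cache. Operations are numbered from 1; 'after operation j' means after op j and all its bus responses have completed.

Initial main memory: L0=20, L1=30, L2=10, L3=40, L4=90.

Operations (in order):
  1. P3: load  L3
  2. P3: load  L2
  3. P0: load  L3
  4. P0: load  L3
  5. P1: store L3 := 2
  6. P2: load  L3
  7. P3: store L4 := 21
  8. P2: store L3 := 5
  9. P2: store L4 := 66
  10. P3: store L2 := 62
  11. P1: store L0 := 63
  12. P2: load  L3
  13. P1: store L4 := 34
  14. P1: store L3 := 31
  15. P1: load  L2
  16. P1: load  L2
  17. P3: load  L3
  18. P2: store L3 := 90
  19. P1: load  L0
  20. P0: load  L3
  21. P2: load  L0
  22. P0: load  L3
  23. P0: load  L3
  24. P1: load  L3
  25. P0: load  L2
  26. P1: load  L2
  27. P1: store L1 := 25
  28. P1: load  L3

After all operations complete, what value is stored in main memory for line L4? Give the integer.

step 1: P3: load  L3  ⟶  IIIE  (L3)  txn=BusRd  M[L3]=40
step 2: P3: load  L2  ⟶  IIIE  (L2)  txn=BusRd  M[L2]=10
step 3: P0: load  L3  ⟶  SIIS  (L3)  txn=BusRd  M[L3]=40
step 4: P0: load  L3  ⟶  SIIS  (L3)  txn=∅  M[L3]=40
step 5: P1: store L3 := 2  ⟶  IMII  (L3)  txn=BusRdX  M[L3]=40
step 6: P2: load  L3  ⟶  ISSI  (L3)  txn=BusRd+Flush  M[L3]=2
step 7: P3: store L4 := 21  ⟶  IIIM  (L4)  txn=BusRdX  M[L4]=90
step 8: P2: store L3 := 5  ⟶  IIMI  (L3)  txn=BusUpgr  M[L3]=2
step 9: P2: store L4 := 66  ⟶  IIMI  (L4)  txn=BusRdX+Flush  M[L4]=21
step 10: P3: store L2 := 62  ⟶  IIIM  (L2)  txn=∅  M[L2]=10
step 11: P1: store L0 := 63  ⟶  IMII  (L0)  txn=BusRdX  M[L0]=20
step 12: P2: load  L3  ⟶  IIMI  (L3)  txn=∅  M[L3]=2
step 13: P1: store L4 := 34  ⟶  IMII  (L4)  txn=BusRdX+Flush  M[L4]=66
step 14: P1: store L3 := 31  ⟶  IMII  (L3)  txn=BusRdX+Flush  M[L3]=5
step 15: P1: load  L2  ⟶  ISIS  (L2)  txn=BusRd+Flush  M[L2]=62
step 16: P1: load  L2  ⟶  ISIS  (L2)  txn=∅  M[L2]=62
step 17: P3: load  L3  ⟶  ISIS  (L3)  txn=BusRd+Flush  M[L3]=31
step 18: P2: store L3 := 90  ⟶  IIMI  (L3)  txn=BusRdX  M[L3]=31
step 19: P1: load  L0  ⟶  IMII  (L0)  txn=∅  M[L0]=20
step 20: P0: load  L3  ⟶  SISI  (L3)  txn=BusRd+Flush  M[L3]=90
step 21: P2: load  L0  ⟶  ISSI  (L0)  txn=BusRd+Flush  M[L0]=63
step 22: P0: load  L3  ⟶  SISI  (L3)  txn=∅  M[L3]=90
step 23: P0: load  L3  ⟶  SISI  (L3)  txn=∅  M[L3]=90
step 24: P1: load  L3  ⟶  SSSI  (L3)  txn=BusRd  M[L3]=90
step 25: P0: load  L2  ⟶  SSIS  (L2)  txn=BusRd  M[L2]=62
step 26: P1: load  L2  ⟶  SSIS  (L2)  txn=∅  M[L2]=62
step 27: P1: store L1 := 25  ⟶  IMII  (L1)  txn=BusRdX  M[L1]=30
step 28: P1: load  L3  ⟶  SSSI  (L3)  txn=∅  M[L3]=90

memory[L4] = 66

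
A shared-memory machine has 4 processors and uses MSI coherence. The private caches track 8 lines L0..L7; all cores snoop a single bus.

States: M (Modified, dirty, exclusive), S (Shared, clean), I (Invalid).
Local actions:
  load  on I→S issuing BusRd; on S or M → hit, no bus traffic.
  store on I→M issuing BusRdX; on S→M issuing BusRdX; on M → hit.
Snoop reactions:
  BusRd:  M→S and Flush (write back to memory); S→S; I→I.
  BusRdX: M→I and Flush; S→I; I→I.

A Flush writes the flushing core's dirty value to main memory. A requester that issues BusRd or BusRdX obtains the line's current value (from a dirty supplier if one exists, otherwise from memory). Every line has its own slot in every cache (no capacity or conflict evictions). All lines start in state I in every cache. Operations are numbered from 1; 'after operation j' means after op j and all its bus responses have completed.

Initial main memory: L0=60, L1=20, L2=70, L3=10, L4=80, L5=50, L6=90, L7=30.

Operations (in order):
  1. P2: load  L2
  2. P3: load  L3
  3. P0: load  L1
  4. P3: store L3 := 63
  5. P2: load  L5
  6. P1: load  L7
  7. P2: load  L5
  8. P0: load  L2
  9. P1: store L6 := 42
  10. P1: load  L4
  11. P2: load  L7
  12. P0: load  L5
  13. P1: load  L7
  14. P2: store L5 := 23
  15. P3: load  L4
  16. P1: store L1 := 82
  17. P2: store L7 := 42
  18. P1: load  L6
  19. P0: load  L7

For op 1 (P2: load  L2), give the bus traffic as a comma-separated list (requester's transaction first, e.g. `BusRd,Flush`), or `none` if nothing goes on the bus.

bus = BusRd

step 1: P2: load  L2  ⟶  IISI  (L2)  txn=BusRd  M[L2]=70
step 2: P3: load  L3  ⟶  IIIS  (L3)  txn=BusRd  M[L3]=10
step 3: P0: load  L1  ⟶  SIII  (L1)  txn=BusRd  M[L1]=20
step 4: P3: store L3 := 63  ⟶  IIIM  (L3)  txn=BusRdX  M[L3]=10
step 5: P2: load  L5  ⟶  IISI  (L5)  txn=BusRd  M[L5]=50
step 6: P1: load  L7  ⟶  ISII  (L7)  txn=BusRd  M[L7]=30
step 7: P2: load  L5  ⟶  IISI  (L5)  txn=∅  M[L5]=50
step 8: P0: load  L2  ⟶  SISI  (L2)  txn=BusRd  M[L2]=70
step 9: P1: store L6 := 42  ⟶  IMII  (L6)  txn=BusRdX  M[L6]=90
step 10: P1: load  L4  ⟶  ISII  (L4)  txn=BusRd  M[L4]=80
step 11: P2: load  L7  ⟶  ISSI  (L7)  txn=BusRd  M[L7]=30
step 12: P0: load  L5  ⟶  SISI  (L5)  txn=BusRd  M[L5]=50
step 13: P1: load  L7  ⟶  ISSI  (L7)  txn=∅  M[L7]=30
step 14: P2: store L5 := 23  ⟶  IIMI  (L5)  txn=BusRdX  M[L5]=50
step 15: P3: load  L4  ⟶  ISIS  (L4)  txn=BusRd  M[L4]=80
step 16: P1: store L1 := 82  ⟶  IMII  (L1)  txn=BusRdX  M[L1]=20
step 17: P2: store L7 := 42  ⟶  IIMI  (L7)  txn=BusRdX  M[L7]=30
step 18: P1: load  L6  ⟶  IMII  (L6)  txn=∅  M[L6]=90
step 19: P0: load  L7  ⟶  SISI  (L7)  txn=BusRd+Flush  M[L7]=42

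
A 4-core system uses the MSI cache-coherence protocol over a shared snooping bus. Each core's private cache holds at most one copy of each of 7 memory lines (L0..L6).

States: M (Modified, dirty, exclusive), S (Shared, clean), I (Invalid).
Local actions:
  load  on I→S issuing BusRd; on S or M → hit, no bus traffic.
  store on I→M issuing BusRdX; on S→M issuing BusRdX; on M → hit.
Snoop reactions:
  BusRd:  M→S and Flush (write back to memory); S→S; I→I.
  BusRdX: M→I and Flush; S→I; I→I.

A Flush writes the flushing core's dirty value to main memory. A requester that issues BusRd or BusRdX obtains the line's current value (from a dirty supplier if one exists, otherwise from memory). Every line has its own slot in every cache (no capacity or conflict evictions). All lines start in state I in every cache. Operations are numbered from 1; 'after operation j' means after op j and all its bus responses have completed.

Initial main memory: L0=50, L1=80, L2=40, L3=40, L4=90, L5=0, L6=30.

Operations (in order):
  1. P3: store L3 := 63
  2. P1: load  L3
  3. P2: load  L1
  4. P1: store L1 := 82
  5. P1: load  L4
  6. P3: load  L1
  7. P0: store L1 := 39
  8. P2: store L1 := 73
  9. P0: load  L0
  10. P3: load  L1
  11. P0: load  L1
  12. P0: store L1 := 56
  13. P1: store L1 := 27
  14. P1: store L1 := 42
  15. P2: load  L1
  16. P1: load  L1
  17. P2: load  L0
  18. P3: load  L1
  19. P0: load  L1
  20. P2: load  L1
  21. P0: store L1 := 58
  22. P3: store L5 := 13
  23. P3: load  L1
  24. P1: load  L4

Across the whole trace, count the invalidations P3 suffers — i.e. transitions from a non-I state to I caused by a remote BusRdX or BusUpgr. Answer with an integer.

invalidations = 3

  op1 P3: store L3 := 63 → I/I/I/M on L3; bus BusRdX; mem=40
  op2 P1: load  L3 → I/S/I/S on L3; bus BusRd Flush; mem=63
  op3 P2: load  L1 → I/I/S/I on L1; bus BusRd; mem=80
  op4 P1: store L1 := 82 → I/M/I/I on L1; bus BusRdX; mem=80
  op5 P1: load  L4 → I/S/I/I on L4; bus BusRd; mem=90
  op6 P3: load  L1 → I/S/I/S on L1; bus BusRd Flush; mem=82
  op7 P0: store L1 := 39 → M/I/I/I on L1; bus BusRdX; mem=82
  op8 P2: store L1 := 73 → I/I/M/I on L1; bus BusRdX Flush; mem=39
  op9 P0: load  L0 → S/I/I/I on L0; bus BusRd; mem=50
  op10 P3: load  L1 → I/I/S/S on L1; bus BusRd Flush; mem=73
  op11 P0: load  L1 → S/I/S/S on L1; bus BusRd; mem=73
  op12 P0: store L1 := 56 → M/I/I/I on L1; bus BusRdX; mem=73
  op13 P1: store L1 := 27 → I/M/I/I on L1; bus BusRdX Flush; mem=56
  op14 P1: store L1 := 42 → I/M/I/I on L1; bus (none); mem=56
  op15 P2: load  L1 → I/S/S/I on L1; bus BusRd Flush; mem=42
  op16 P1: load  L1 → I/S/S/I on L1; bus (none); mem=42
  op17 P2: load  L0 → S/I/S/I on L0; bus BusRd; mem=50
  op18 P3: load  L1 → I/S/S/S on L1; bus BusRd; mem=42
  op19 P0: load  L1 → S/S/S/S on L1; bus BusRd; mem=42
  op20 P2: load  L1 → S/S/S/S on L1; bus (none); mem=42
  op21 P0: store L1 := 58 → M/I/I/I on L1; bus BusRdX; mem=42
  op22 P3: store L5 := 13 → I/I/I/M on L5; bus BusRdX; mem=0
  op23 P3: load  L1 → S/I/I/S on L1; bus BusRd Flush; mem=58
  op24 P1: load  L4 → I/S/I/I on L4; bus (none); mem=90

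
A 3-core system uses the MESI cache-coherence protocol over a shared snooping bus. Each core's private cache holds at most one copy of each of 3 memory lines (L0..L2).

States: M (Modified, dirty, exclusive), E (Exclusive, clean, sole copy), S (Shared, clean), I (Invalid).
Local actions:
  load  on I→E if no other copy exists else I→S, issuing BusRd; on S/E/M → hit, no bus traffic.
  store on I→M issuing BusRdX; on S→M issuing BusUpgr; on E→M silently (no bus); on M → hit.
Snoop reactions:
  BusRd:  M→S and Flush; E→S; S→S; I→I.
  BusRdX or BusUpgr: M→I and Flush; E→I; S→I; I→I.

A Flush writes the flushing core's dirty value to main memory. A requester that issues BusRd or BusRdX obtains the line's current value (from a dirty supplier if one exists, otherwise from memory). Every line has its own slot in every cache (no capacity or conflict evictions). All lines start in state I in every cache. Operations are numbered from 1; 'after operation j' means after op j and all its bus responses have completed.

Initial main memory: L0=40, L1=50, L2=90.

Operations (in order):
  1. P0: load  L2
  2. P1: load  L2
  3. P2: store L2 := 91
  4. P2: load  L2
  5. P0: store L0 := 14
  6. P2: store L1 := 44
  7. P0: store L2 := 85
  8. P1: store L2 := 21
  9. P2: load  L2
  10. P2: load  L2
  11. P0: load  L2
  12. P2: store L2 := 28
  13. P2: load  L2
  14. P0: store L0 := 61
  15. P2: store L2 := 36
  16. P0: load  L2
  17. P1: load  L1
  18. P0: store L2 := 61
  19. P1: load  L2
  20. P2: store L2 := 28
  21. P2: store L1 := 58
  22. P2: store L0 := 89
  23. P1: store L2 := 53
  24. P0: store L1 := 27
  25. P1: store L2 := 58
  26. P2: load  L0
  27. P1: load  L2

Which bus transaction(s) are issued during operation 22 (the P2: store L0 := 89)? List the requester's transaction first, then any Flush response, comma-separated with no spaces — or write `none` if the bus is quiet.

step 1: P0: load  L2  ⟶  EII  (L2)  txn=BusRd  M[L2]=90
step 2: P1: load  L2  ⟶  SSI  (L2)  txn=BusRd  M[L2]=90
step 3: P2: store L2 := 91  ⟶  IIM  (L2)  txn=BusRdX  M[L2]=90
step 4: P2: load  L2  ⟶  IIM  (L2)  txn=∅  M[L2]=90
step 5: P0: store L0 := 14  ⟶  MII  (L0)  txn=BusRdX  M[L0]=40
step 6: P2: store L1 := 44  ⟶  IIM  (L1)  txn=BusRdX  M[L1]=50
step 7: P0: store L2 := 85  ⟶  MII  (L2)  txn=BusRdX+Flush  M[L2]=91
step 8: P1: store L2 := 21  ⟶  IMI  (L2)  txn=BusRdX+Flush  M[L2]=85
step 9: P2: load  L2  ⟶  ISS  (L2)  txn=BusRd+Flush  M[L2]=21
step 10: P2: load  L2  ⟶  ISS  (L2)  txn=∅  M[L2]=21
step 11: P0: load  L2  ⟶  SSS  (L2)  txn=BusRd  M[L2]=21
step 12: P2: store L2 := 28  ⟶  IIM  (L2)  txn=BusUpgr  M[L2]=21
step 13: P2: load  L2  ⟶  IIM  (L2)  txn=∅  M[L2]=21
step 14: P0: store L0 := 61  ⟶  MII  (L0)  txn=∅  M[L0]=40
step 15: P2: store L2 := 36  ⟶  IIM  (L2)  txn=∅  M[L2]=21
step 16: P0: load  L2  ⟶  SIS  (L2)  txn=BusRd+Flush  M[L2]=36
step 17: P1: load  L1  ⟶  ISS  (L1)  txn=BusRd+Flush  M[L1]=44
step 18: P0: store L2 := 61  ⟶  MII  (L2)  txn=BusUpgr  M[L2]=36
step 19: P1: load  L2  ⟶  SSI  (L2)  txn=BusRd+Flush  M[L2]=61
step 20: P2: store L2 := 28  ⟶  IIM  (L2)  txn=BusRdX  M[L2]=61
step 21: P2: store L1 := 58  ⟶  IIM  (L1)  txn=BusUpgr  M[L1]=44
step 22: P2: store L0 := 89  ⟶  IIM  (L0)  txn=BusRdX+Flush  M[L0]=61
step 23: P1: store L2 := 53  ⟶  IMI  (L2)  txn=BusRdX+Flush  M[L2]=28
step 24: P0: store L1 := 27  ⟶  MII  (L1)  txn=BusRdX+Flush  M[L1]=58
step 25: P1: store L2 := 58  ⟶  IMI  (L2)  txn=∅  M[L2]=28
step 26: P2: load  L0  ⟶  IIM  (L0)  txn=∅  M[L0]=61
step 27: P1: load  L2  ⟶  IMI  (L2)  txn=∅  M[L2]=28

bus = BusRdX,Flush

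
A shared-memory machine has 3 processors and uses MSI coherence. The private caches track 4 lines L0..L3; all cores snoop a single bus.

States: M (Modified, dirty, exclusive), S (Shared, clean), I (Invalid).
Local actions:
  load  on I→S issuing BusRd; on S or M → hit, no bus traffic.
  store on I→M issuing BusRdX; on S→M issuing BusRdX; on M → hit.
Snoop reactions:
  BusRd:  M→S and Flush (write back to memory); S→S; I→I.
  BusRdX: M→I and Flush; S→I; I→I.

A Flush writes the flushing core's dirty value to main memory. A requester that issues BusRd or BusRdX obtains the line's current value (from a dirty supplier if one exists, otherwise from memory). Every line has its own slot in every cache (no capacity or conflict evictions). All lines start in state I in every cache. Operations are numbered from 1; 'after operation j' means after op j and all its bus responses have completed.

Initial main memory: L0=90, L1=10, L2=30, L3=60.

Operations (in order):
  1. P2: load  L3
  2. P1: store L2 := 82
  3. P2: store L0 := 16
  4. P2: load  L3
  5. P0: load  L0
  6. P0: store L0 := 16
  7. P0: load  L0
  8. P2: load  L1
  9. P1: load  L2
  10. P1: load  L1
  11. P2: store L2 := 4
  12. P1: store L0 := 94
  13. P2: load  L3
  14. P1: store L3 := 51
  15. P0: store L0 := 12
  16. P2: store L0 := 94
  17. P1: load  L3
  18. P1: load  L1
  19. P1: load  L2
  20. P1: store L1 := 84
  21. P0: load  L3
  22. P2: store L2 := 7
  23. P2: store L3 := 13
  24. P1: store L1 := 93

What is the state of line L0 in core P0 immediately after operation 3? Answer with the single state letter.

state = I

step 1: P2: load  L3  ⟶  IIS  (L3)  txn=BusRd  M[L3]=60
step 2: P1: store L2 := 82  ⟶  IMI  (L2)  txn=BusRdX  M[L2]=30
step 3: P2: store L0 := 16  ⟶  IIM  (L0)  txn=BusRdX  M[L0]=90
step 4: P2: load  L3  ⟶  IIS  (L3)  txn=∅  M[L3]=60
step 5: P0: load  L0  ⟶  SIS  (L0)  txn=BusRd+Flush  M[L0]=16
step 6: P0: store L0 := 16  ⟶  MII  (L0)  txn=BusRdX  M[L0]=16
step 7: P0: load  L0  ⟶  MII  (L0)  txn=∅  M[L0]=16
step 8: P2: load  L1  ⟶  IIS  (L1)  txn=BusRd  M[L1]=10
step 9: P1: load  L2  ⟶  IMI  (L2)  txn=∅  M[L2]=30
step 10: P1: load  L1  ⟶  ISS  (L1)  txn=BusRd  M[L1]=10
step 11: P2: store L2 := 4  ⟶  IIM  (L2)  txn=BusRdX+Flush  M[L2]=82
step 12: P1: store L0 := 94  ⟶  IMI  (L0)  txn=BusRdX+Flush  M[L0]=16
step 13: P2: load  L3  ⟶  IIS  (L3)  txn=∅  M[L3]=60
step 14: P1: store L3 := 51  ⟶  IMI  (L3)  txn=BusRdX  M[L3]=60
step 15: P0: store L0 := 12  ⟶  MII  (L0)  txn=BusRdX+Flush  M[L0]=94
step 16: P2: store L0 := 94  ⟶  IIM  (L0)  txn=BusRdX+Flush  M[L0]=12
step 17: P1: load  L3  ⟶  IMI  (L3)  txn=∅  M[L3]=60
step 18: P1: load  L1  ⟶  ISS  (L1)  txn=∅  M[L1]=10
step 19: P1: load  L2  ⟶  ISS  (L2)  txn=BusRd+Flush  M[L2]=4
step 20: P1: store L1 := 84  ⟶  IMI  (L1)  txn=BusRdX  M[L1]=10
step 21: P0: load  L3  ⟶  SSI  (L3)  txn=BusRd+Flush  M[L3]=51
step 22: P2: store L2 := 7  ⟶  IIM  (L2)  txn=BusRdX  M[L2]=4
step 23: P2: store L3 := 13  ⟶  IIM  (L3)  txn=BusRdX  M[L3]=51
step 24: P1: store L1 := 93  ⟶  IMI  (L1)  txn=∅  M[L1]=10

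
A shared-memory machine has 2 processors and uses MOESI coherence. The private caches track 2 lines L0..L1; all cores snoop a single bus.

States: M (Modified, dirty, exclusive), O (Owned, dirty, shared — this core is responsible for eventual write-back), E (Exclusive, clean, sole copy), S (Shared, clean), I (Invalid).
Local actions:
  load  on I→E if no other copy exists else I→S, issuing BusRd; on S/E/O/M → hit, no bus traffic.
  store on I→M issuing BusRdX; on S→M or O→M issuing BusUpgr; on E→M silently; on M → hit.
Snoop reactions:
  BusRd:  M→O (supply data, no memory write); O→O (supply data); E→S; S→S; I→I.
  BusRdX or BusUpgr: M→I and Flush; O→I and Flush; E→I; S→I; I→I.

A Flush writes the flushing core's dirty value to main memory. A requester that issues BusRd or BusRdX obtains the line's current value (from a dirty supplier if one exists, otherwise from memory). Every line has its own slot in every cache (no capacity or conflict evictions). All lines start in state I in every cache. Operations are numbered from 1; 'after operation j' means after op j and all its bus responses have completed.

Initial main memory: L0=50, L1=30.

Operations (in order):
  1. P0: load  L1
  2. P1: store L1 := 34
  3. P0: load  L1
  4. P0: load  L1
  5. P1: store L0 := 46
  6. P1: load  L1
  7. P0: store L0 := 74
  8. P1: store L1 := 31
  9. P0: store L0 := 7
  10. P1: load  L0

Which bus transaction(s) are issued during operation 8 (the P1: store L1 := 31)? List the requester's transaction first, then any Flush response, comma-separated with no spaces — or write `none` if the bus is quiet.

bus = BusUpgr

[1] P0: load  L1 | P0:E(30), P1:I | bus: BusRd
[2] P1: store L1 := 34 | P0:I, P1:M(34) | bus: BusRdX
[3] P0: load  L1 | P0:S(34), P1:O(34) | bus: BusRd
[4] P0: load  L1 | P0:S(34), P1:O(34) | bus: none
[5] P1: store L0 := 46 | P0:I, P1:M(46) | bus: BusRdX
[6] P1: load  L1 | P0:S(34), P1:O(34) | bus: none
[7] P0: store L0 := 74 | P0:M(74), P1:I | bus: BusRdX,Flush
[8] P1: store L1 := 31 | P0:I, P1:M(31) | bus: BusUpgr
[9] P0: store L0 := 7 | P0:M(7), P1:I | bus: none
[10] P1: load  L0 | P0:O(7), P1:S(7) | bus: BusRd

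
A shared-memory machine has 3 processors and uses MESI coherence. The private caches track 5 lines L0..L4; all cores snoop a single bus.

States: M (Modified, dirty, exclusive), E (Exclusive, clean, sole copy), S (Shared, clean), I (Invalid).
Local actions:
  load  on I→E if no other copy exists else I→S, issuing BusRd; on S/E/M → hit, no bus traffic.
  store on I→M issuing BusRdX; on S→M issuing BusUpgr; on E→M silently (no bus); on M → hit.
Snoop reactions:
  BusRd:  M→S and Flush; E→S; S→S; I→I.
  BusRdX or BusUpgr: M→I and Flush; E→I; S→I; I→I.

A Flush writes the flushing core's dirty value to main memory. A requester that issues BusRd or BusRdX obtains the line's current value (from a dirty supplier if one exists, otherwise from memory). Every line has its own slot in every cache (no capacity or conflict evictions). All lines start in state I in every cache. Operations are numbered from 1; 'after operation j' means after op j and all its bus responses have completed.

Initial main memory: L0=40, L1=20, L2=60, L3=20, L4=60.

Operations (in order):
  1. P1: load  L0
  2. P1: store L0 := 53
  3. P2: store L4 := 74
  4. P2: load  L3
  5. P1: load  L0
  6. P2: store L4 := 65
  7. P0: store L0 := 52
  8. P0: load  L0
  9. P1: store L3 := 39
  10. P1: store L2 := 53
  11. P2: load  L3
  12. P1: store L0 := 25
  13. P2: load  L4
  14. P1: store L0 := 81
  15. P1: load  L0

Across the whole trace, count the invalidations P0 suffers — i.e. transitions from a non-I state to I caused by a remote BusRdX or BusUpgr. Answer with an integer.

[1] P1: load  L0 | P0:I, P1:E(40), P2:I | bus: BusRd
[2] P1: store L0 := 53 | P0:I, P1:M(53), P2:I | bus: none
[3] P2: store L4 := 74 | P0:I, P1:I, P2:M(74) | bus: BusRdX
[4] P2: load  L3 | P0:I, P1:I, P2:E(20) | bus: BusRd
[5] P1: load  L0 | P0:I, P1:M(53), P2:I | bus: none
[6] P2: store L4 := 65 | P0:I, P1:I, P2:M(65) | bus: none
[7] P0: store L0 := 52 | P0:M(52), P1:I, P2:I | bus: BusRdX,Flush
[8] P0: load  L0 | P0:M(52), P1:I, P2:I | bus: none
[9] P1: store L3 := 39 | P0:I, P1:M(39), P2:I | bus: BusRdX
[10] P1: store L2 := 53 | P0:I, P1:M(53), P2:I | bus: BusRdX
[11] P2: load  L3 | P0:I, P1:S(39), P2:S(39) | bus: BusRd,Flush
[12] P1: store L0 := 25 | P0:I, P1:M(25), P2:I | bus: BusRdX,Flush
[13] P2: load  L4 | P0:I, P1:I, P2:M(65) | bus: none
[14] P1: store L0 := 81 | P0:I, P1:M(81), P2:I | bus: none
[15] P1: load  L0 | P0:I, P1:M(81), P2:I | bus: none

invalidations = 1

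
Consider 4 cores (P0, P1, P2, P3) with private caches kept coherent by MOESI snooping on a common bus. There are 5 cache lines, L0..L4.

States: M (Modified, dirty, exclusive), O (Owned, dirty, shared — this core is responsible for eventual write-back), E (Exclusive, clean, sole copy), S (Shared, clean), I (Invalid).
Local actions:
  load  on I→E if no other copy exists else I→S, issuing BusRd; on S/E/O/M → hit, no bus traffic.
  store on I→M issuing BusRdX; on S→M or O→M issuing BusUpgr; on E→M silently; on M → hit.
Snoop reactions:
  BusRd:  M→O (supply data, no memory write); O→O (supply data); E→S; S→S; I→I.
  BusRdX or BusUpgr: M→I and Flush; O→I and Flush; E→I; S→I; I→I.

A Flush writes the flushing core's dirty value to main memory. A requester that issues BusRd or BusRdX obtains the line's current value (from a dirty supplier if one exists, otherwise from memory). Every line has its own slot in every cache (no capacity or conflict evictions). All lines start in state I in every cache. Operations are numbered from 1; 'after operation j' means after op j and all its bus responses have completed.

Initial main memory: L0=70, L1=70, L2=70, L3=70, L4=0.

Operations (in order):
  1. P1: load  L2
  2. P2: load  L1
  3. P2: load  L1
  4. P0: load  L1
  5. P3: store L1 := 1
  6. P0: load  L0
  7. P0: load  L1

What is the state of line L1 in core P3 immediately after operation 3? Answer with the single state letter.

step 1: P1: load  L2  ⟶  IEII  (L2)  txn=BusRd  M[L2]=70
step 2: P2: load  L1  ⟶  IIEI  (L1)  txn=BusRd  M[L1]=70
step 3: P2: load  L1  ⟶  IIEI  (L1)  txn=∅  M[L1]=70
step 4: P0: load  L1  ⟶  SISI  (L1)  txn=BusRd  M[L1]=70
step 5: P3: store L1 := 1  ⟶  IIIM  (L1)  txn=BusRdX  M[L1]=70
step 6: P0: load  L0  ⟶  EIII  (L0)  txn=BusRd  M[L0]=70
step 7: P0: load  L1  ⟶  SIIO  (L1)  txn=BusRd  M[L1]=70

state = I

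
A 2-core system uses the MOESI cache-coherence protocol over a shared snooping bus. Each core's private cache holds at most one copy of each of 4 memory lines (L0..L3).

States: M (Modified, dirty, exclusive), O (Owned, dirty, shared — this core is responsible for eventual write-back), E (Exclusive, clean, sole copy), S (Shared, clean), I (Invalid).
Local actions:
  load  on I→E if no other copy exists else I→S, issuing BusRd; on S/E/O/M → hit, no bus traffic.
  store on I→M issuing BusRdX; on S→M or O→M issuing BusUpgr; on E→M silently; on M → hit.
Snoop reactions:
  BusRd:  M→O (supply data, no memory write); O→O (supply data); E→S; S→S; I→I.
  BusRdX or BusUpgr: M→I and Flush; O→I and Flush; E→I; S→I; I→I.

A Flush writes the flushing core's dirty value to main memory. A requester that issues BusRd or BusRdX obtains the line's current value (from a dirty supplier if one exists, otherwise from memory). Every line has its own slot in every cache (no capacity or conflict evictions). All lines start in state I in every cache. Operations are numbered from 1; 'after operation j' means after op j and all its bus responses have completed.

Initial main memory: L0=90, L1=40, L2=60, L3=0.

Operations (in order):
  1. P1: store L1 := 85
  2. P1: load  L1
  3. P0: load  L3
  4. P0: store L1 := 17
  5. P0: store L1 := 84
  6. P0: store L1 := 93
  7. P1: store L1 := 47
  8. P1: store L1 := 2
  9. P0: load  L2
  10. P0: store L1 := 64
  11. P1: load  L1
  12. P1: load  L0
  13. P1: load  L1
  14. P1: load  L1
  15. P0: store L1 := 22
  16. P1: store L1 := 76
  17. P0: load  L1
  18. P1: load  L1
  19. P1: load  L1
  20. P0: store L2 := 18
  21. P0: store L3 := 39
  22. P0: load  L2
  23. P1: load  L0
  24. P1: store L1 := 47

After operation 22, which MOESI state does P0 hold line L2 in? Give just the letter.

1. P1: store L1 := 85  bus=[BusRdX]  L1: P0=I P1=M  mem[L1]=40
2. P1: load  L1  bus=[-]  L1: P0=I P1=M  mem[L1]=40
3. P0: load  L3  bus=[BusRd]  L3: P0=E P1=I  mem[L3]=0
4. P0: store L1 := 17  bus=[BusRdX,Flush]  L1: P0=M P1=I  mem[L1]=85
5. P0: store L1 := 84  bus=[-]  L1: P0=M P1=I  mem[L1]=85
6. P0: store L1 := 93  bus=[-]  L1: P0=M P1=I  mem[L1]=85
7. P1: store L1 := 47  bus=[BusRdX,Flush]  L1: P0=I P1=M  mem[L1]=93
8. P1: store L1 := 2  bus=[-]  L1: P0=I P1=M  mem[L1]=93
9. P0: load  L2  bus=[BusRd]  L2: P0=E P1=I  mem[L2]=60
10. P0: store L1 := 64  bus=[BusRdX,Flush]  L1: P0=M P1=I  mem[L1]=2
11. P1: load  L1  bus=[BusRd]  L1: P0=O P1=S  mem[L1]=2
12. P1: load  L0  bus=[BusRd]  L0: P0=I P1=E  mem[L0]=90
13. P1: load  L1  bus=[-]  L1: P0=O P1=S  mem[L1]=2
14. P1: load  L1  bus=[-]  L1: P0=O P1=S  mem[L1]=2
15. P0: store L1 := 22  bus=[BusUpgr]  L1: P0=M P1=I  mem[L1]=2
16. P1: store L1 := 76  bus=[BusRdX,Flush]  L1: P0=I P1=M  mem[L1]=22
17. P0: load  L1  bus=[BusRd]  L1: P0=S P1=O  mem[L1]=22
18. P1: load  L1  bus=[-]  L1: P0=S P1=O  mem[L1]=22
19. P1: load  L1  bus=[-]  L1: P0=S P1=O  mem[L1]=22
20. P0: store L2 := 18  bus=[-]  L2: P0=M P1=I  mem[L2]=60
21. P0: store L3 := 39  bus=[-]  L3: P0=M P1=I  mem[L3]=0
22. P0: load  L2  bus=[-]  L2: P0=M P1=I  mem[L2]=60
23. P1: load  L0  bus=[-]  L0: P0=I P1=E  mem[L0]=90
24. P1: store L1 := 47  bus=[BusUpgr]  L1: P0=I P1=M  mem[L1]=22

state = M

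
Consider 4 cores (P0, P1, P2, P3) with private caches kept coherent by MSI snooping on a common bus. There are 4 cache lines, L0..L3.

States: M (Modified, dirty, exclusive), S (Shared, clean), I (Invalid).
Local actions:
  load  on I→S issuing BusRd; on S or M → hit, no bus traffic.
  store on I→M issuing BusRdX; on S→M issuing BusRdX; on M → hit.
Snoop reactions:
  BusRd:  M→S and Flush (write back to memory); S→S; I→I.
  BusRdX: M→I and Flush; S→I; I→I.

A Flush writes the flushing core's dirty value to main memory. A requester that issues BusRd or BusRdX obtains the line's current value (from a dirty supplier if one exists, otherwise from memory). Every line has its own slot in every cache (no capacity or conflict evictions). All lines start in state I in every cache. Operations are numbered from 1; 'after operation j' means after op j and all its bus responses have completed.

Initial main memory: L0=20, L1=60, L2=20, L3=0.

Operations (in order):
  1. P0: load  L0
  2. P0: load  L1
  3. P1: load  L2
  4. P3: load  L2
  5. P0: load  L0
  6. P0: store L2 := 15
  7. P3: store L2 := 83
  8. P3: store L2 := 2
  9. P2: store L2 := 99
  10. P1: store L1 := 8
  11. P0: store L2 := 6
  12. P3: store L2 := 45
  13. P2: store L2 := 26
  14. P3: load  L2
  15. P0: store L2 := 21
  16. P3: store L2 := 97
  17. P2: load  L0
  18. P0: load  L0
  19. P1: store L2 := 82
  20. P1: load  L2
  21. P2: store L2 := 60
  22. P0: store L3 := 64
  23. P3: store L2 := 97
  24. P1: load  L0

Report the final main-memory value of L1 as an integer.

memory[L1] = 60

1. P0: load  L0  bus=[BusRd]  L0: P0=S P1=I P2=I P3=I  mem[L0]=20
2. P0: load  L1  bus=[BusRd]  L1: P0=S P1=I P2=I P3=I  mem[L1]=60
3. P1: load  L2  bus=[BusRd]  L2: P0=I P1=S P2=I P3=I  mem[L2]=20
4. P3: load  L2  bus=[BusRd]  L2: P0=I P1=S P2=I P3=S  mem[L2]=20
5. P0: load  L0  bus=[-]  L0: P0=S P1=I P2=I P3=I  mem[L0]=20
6. P0: store L2 := 15  bus=[BusRdX]  L2: P0=M P1=I P2=I P3=I  mem[L2]=20
7. P3: store L2 := 83  bus=[BusRdX,Flush]  L2: P0=I P1=I P2=I P3=M  mem[L2]=15
8. P3: store L2 := 2  bus=[-]  L2: P0=I P1=I P2=I P3=M  mem[L2]=15
9. P2: store L2 := 99  bus=[BusRdX,Flush]  L2: P0=I P1=I P2=M P3=I  mem[L2]=2
10. P1: store L1 := 8  bus=[BusRdX]  L1: P0=I P1=M P2=I P3=I  mem[L1]=60
11. P0: store L2 := 6  bus=[BusRdX,Flush]  L2: P0=M P1=I P2=I P3=I  mem[L2]=99
12. P3: store L2 := 45  bus=[BusRdX,Flush]  L2: P0=I P1=I P2=I P3=M  mem[L2]=6
13. P2: store L2 := 26  bus=[BusRdX,Flush]  L2: P0=I P1=I P2=M P3=I  mem[L2]=45
14. P3: load  L2  bus=[BusRd,Flush]  L2: P0=I P1=I P2=S P3=S  mem[L2]=26
15. P0: store L2 := 21  bus=[BusRdX]  L2: P0=M P1=I P2=I P3=I  mem[L2]=26
16. P3: store L2 := 97  bus=[BusRdX,Flush]  L2: P0=I P1=I P2=I P3=M  mem[L2]=21
17. P2: load  L0  bus=[BusRd]  L0: P0=S P1=I P2=S P3=I  mem[L0]=20
18. P0: load  L0  bus=[-]  L0: P0=S P1=I P2=S P3=I  mem[L0]=20
19. P1: store L2 := 82  bus=[BusRdX,Flush]  L2: P0=I P1=M P2=I P3=I  mem[L2]=97
20. P1: load  L2  bus=[-]  L2: P0=I P1=M P2=I P3=I  mem[L2]=97
21. P2: store L2 := 60  bus=[BusRdX,Flush]  L2: P0=I P1=I P2=M P3=I  mem[L2]=82
22. P0: store L3 := 64  bus=[BusRdX]  L3: P0=M P1=I P2=I P3=I  mem[L3]=0
23. P3: store L2 := 97  bus=[BusRdX,Flush]  L2: P0=I P1=I P2=I P3=M  mem[L2]=60
24. P1: load  L0  bus=[BusRd]  L0: P0=S P1=S P2=S P3=I  mem[L0]=20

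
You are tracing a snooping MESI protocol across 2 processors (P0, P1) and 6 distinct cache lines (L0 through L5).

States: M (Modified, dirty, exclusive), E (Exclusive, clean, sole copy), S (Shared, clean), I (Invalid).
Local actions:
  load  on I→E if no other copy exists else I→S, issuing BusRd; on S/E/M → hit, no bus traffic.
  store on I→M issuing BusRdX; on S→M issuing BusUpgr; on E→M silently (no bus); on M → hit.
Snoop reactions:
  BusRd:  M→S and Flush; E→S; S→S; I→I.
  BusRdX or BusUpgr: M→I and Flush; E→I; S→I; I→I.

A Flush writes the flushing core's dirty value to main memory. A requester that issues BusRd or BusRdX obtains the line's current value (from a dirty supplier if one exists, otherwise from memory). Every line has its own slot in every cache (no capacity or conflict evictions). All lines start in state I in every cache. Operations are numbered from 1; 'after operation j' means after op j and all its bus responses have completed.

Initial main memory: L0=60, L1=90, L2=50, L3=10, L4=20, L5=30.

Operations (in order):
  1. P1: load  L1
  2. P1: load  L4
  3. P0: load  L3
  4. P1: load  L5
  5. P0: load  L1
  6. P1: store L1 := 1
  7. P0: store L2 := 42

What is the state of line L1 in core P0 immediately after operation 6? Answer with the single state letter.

state = I

1. P1: load  L1  bus=[BusRd]  L1: P0=I P1=E  mem[L1]=90
2. P1: load  L4  bus=[BusRd]  L4: P0=I P1=E  mem[L4]=20
3. P0: load  L3  bus=[BusRd]  L3: P0=E P1=I  mem[L3]=10
4. P1: load  L5  bus=[BusRd]  L5: P0=I P1=E  mem[L5]=30
5. P0: load  L1  bus=[BusRd]  L1: P0=S P1=S  mem[L1]=90
6. P1: store L1 := 1  bus=[BusUpgr]  L1: P0=I P1=M  mem[L1]=90
7. P0: store L2 := 42  bus=[BusRdX]  L2: P0=M P1=I  mem[L2]=50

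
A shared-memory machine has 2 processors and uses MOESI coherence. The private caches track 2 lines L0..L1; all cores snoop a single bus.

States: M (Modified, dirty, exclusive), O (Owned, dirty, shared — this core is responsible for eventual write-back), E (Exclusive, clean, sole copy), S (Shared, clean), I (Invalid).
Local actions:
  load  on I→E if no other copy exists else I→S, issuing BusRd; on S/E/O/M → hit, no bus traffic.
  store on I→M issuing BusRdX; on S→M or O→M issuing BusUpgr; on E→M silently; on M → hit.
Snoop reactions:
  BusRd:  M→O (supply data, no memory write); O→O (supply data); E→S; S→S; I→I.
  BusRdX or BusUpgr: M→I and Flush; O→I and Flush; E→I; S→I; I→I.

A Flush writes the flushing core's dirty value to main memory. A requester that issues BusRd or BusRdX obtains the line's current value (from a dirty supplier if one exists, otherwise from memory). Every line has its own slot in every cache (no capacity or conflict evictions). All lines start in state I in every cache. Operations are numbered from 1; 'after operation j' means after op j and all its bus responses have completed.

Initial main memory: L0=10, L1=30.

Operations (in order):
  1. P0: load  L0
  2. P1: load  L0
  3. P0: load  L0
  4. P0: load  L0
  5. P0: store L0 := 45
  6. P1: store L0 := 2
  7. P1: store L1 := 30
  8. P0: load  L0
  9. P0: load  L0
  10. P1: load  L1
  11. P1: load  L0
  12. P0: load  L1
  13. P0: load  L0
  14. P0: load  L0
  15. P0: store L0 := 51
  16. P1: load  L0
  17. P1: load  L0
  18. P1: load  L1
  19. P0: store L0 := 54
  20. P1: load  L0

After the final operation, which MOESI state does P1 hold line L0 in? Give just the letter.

1. P0: load  L0  bus=[BusRd]  L0: P0=E P1=I  mem[L0]=10
2. P1: load  L0  bus=[BusRd]  L0: P0=S P1=S  mem[L0]=10
3. P0: load  L0  bus=[-]  L0: P0=S P1=S  mem[L0]=10
4. P0: load  L0  bus=[-]  L0: P0=S P1=S  mem[L0]=10
5. P0: store L0 := 45  bus=[BusUpgr]  L0: P0=M P1=I  mem[L0]=10
6. P1: store L0 := 2  bus=[BusRdX,Flush]  L0: P0=I P1=M  mem[L0]=45
7. P1: store L1 := 30  bus=[BusRdX]  L1: P0=I P1=M  mem[L1]=30
8. P0: load  L0  bus=[BusRd]  L0: P0=S P1=O  mem[L0]=45
9. P0: load  L0  bus=[-]  L0: P0=S P1=O  mem[L0]=45
10. P1: load  L1  bus=[-]  L1: P0=I P1=M  mem[L1]=30
11. P1: load  L0  bus=[-]  L0: P0=S P1=O  mem[L0]=45
12. P0: load  L1  bus=[BusRd]  L1: P0=S P1=O  mem[L1]=30
13. P0: load  L0  bus=[-]  L0: P0=S P1=O  mem[L0]=45
14. P0: load  L0  bus=[-]  L0: P0=S P1=O  mem[L0]=45
15. P0: store L0 := 51  bus=[BusUpgr,Flush]  L0: P0=M P1=I  mem[L0]=2
16. P1: load  L0  bus=[BusRd]  L0: P0=O P1=S  mem[L0]=2
17. P1: load  L0  bus=[-]  L0: P0=O P1=S  mem[L0]=2
18. P1: load  L1  bus=[-]  L1: P0=S P1=O  mem[L1]=30
19. P0: store L0 := 54  bus=[BusUpgr]  L0: P0=M P1=I  mem[L0]=2
20. P1: load  L0  bus=[BusRd]  L0: P0=O P1=S  mem[L0]=2

state = S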